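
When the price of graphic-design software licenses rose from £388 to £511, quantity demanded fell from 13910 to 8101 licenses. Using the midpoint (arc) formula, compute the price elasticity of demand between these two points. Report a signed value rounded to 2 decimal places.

-1.93

%ΔQ = (8101 − 13910) / [(13910 + 8101)/2] = -5809/11005.5 = -0.527826…
%ΔP = (511 − 388) / [(388 + 511)/2] = 123/449.5 = 0.273637…
Arc Ed = %ΔQ / %ΔP = (-5809/11005.5) / (123/449.5) = -1.9289…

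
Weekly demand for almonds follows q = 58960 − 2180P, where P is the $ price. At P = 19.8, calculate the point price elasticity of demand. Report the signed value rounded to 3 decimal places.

-2.733

dq/dP = −2180. At P = 19.8, q = 58960 − 2180(19.8) = 15796.
Ed = (dq/dP)·(P/q) = −2180 × (19.8/15796) = -2.73259…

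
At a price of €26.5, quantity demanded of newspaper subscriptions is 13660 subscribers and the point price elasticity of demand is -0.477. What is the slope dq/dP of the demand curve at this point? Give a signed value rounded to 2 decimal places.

Ed = (dq/dP)·(P/q) ⇒ dq/dP = Ed·q/P = (-0.477)·13660/26.5 = -245.88

-245.88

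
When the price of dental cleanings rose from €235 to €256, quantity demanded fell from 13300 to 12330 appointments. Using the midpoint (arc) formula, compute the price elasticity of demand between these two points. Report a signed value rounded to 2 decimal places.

-0.88

%ΔQ = (12330 − 13300) / [(13300 + 12330)/2] = -970/12815 = -0.075692…
%ΔP = (256 − 235) / [(235 + 256)/2] = 21/245.5 = 0.085539…
Arc Ed = %ΔQ / %ΔP = (-970/12815) / (21/245.5) = -0.8848…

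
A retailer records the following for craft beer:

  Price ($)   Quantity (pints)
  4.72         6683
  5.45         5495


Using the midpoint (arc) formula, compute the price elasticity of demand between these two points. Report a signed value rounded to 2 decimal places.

%ΔQ = (5495 − 6683) / [(6683 + 5495)/2] = -1188/6089 = -0.195105…
%ΔP = (5.45 − 4.72) / [(4.72 + 5.45)/2] = 0.73/5.085 = 0.143559…
Arc Ed = %ΔQ / %ΔP = (-1188/6089) / (0.73/5.085) = -1.3590…

-1.36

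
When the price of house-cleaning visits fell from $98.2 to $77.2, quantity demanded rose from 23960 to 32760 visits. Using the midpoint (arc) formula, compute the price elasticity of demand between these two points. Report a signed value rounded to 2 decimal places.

%ΔQ = (32760 − 23960) / [(23960 + 32760)/2] = 8800/28360 = 0.310296…
%ΔP = (77.2 − 98.2) / [(98.2 + 77.2)/2] = -21/87.7 = -0.239452…
Arc Ed = %ΔQ / %ΔP = (8800/28360) / (-21/87.7) = -1.2958…

-1.30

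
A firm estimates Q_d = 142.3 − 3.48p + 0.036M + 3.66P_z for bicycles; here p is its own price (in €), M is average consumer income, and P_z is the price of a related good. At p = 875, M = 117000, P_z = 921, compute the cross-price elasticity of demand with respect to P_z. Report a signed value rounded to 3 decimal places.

At the given values, Q_d = 142.3 − 3.48(875) + 0.036(117000) + 3.66(921) = 4680.16.
∂Q_d/∂P_z = 3.66.
E = (3.66) × (921/4680.16) = 0.72024…

0.720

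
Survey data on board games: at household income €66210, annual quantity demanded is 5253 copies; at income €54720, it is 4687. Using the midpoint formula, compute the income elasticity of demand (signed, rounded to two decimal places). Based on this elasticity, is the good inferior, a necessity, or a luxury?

0.60; necessity

%ΔQ = (4687 − 5253)/[( 5253 + 4687)/2] = -566/4970 = -0.113883…
%ΔIncome = (54720 − 66210)/[( 66210 + 54720)/2] = -11490/60465 = -0.190027…
E_income = (-566/4970) / (-11490/60465) = 0.5992…
0 < E_income < 1 ⇒ normal good, necessity.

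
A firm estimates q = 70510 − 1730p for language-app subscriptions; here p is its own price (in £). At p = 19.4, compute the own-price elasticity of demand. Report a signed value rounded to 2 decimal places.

At the given values, q = 70510 − 1730(19.4) = 36948.
∂q/∂p = −1730.
E = (-1730) × (19.4/36948) = -0.9083…

-0.91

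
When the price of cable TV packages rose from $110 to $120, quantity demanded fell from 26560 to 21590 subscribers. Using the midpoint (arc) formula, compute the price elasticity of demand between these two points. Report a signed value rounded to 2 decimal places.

%ΔQ = (21590 − 26560) / [(26560 + 21590)/2] = -4970/24075 = -0.206438…
%ΔP = (120 − 110) / [(110 + 120)/2] = 10/115 = 0.086956…
Arc Ed = %ΔQ / %ΔP = (-4970/24075) / (10/115) = -2.3740…

-2.37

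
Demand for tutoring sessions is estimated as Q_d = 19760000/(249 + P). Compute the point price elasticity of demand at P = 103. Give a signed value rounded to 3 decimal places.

dQ_d/dP = −19760000/(249 + P)² = -159.478. At P = 103, Q_d = 56136.4.
Ed = (dQ_d/dP)·(P/Q_d) = (-159.478) × (103/56136.4) = -0.29261…

-0.293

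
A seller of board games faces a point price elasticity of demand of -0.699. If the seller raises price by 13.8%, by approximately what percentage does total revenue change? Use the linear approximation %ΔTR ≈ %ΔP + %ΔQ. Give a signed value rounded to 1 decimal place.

%ΔQ ≈ Ed × %ΔP = (-0.699) × (+13.8%) = -9.6462%
%ΔTR ≈ %ΔP + %ΔQ = (+13.8%) + (-9.6462%) = +4.1538%

+4.2%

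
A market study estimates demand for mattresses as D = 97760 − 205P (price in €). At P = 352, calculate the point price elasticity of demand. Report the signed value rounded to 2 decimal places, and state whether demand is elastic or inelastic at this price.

dD/dP = −205. At P = 352, D = 97760 − 205(352) = 25600.
Ed = (dD/dP)·(P/D) = −205 × (352/25600) = -2.8187…
|Ed| = 2.82 > 1, so demand is elastic.

-2.82; elastic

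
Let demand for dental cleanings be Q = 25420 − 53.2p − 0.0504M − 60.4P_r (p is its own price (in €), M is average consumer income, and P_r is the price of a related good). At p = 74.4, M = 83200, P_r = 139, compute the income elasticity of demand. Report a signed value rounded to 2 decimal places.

-0.47

At the given values, Q = 25420 − 53.2(74.4) − 0.0504(83200) − 60.4(139) = 8873.04.
∂Q/∂M = -0.0504.
E = (-0.0504) × (83200/8873.04) = -0.4725…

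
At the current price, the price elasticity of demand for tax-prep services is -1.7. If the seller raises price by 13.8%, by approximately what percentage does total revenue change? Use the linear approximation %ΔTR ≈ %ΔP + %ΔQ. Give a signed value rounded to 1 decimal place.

%ΔQ ≈ Ed × %ΔP = (-1.7) × (+13.8%) = -23.4600%
%ΔTR ≈ %ΔP + %ΔQ = (+13.8%) + (-23.4600%) = -9.6600%

-9.7%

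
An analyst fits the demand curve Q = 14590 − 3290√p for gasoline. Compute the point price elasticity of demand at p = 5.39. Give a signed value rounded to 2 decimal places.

dQ/dp = −3290/(2√p) = -708.552. At p = 5.39, Q = 6951.81.
Ed = (dQ/dp)·(p/Q) = (-708.552) × (5.39/6951.81) = -0.5493…

-0.55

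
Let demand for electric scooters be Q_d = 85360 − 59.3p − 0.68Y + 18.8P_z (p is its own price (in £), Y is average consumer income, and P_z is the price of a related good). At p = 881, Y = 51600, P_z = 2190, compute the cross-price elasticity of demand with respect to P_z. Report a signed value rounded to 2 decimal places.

1.05

At the given values, Q_d = 85360 − 59.3(881) − 0.68(51600) + 18.8(2190) = 39200.7.
∂Q_d/∂P_z = 18.8.
E = (18.8) × (2190/39200.7) = 1.0502…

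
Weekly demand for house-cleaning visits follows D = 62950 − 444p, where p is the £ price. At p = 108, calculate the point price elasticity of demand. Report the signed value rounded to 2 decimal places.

-3.20

dD/dp = −444. At p = 108, D = 62950 − 444(108) = 14998.
Ed = (dD/dp)·(p/D) = −444 × (108/14998) = -3.1972…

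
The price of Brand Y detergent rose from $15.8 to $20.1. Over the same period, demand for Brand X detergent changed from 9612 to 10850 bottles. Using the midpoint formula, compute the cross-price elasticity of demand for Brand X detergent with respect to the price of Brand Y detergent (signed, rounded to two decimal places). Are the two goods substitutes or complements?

0.51; substitutes

%ΔQ_{Brand X detergent} = (10850 − 9612)/avg = 1238/10231 = 0.121004…
%ΔP_{Brand Y detergent} = (20.1 − 15.8)/avg = 4.3/17.95 = 0.239554…
E_cross = (1238/10231) / (4.3/17.95) = 0.5051…
E_cross > 0 ⇒ the goods are substitutes.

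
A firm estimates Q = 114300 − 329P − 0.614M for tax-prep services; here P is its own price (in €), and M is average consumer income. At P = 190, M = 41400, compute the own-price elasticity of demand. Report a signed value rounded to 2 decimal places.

At the given values, Q = 114300 − 329(190) − 0.614(41400) = 26370.4.
∂Q/∂P = −329.
E = (-329) × (190/26370.4) = -2.3704…

-2.37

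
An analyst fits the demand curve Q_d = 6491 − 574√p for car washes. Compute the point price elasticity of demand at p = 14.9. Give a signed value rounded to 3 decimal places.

dQ_d/dp = −574/(2√p) = -74.3513. At p = 14.9, Q_d = 4275.33.
Ed = (dQ_d/dp)·(p/Q_d) = (-74.3513) × (14.9/4275.33) = -0.25912…

-0.259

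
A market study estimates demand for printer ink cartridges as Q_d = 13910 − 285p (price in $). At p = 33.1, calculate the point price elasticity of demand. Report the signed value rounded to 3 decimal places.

dQ_d/dp = −285. At p = 33.1, Q_d = 13910 − 285(33.1) = 4476.5.
Ed = (dQ_d/dp)·(p/Q_d) = −285 × (33.1/4476.5) = -2.10733…

-2.107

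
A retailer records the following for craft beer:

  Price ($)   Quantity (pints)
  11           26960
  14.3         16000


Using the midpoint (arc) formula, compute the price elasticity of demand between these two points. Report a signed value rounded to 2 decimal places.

-1.96

%ΔQ = (16000 − 26960) / [(26960 + 16000)/2] = -10960/21480 = -0.510242…
%ΔP = (14.3 − 11) / [(11 + 14.3)/2] = 3.3/12.65 = 0.260869…
Arc Ed = %ΔQ / %ΔP = (-10960/21480) / (3.3/12.65) = -1.9559…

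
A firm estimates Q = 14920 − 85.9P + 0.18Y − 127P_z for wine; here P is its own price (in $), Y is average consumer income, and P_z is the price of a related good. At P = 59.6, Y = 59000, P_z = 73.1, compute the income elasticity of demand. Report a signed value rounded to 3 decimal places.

At the given values, Q = 14920 − 85.9(59.6) + 0.18(59000) − 127(73.1) = 11136.66.
∂Q/∂Y = 0.18.
E = (0.18) × (59000/11136.66) = 0.95360…

0.954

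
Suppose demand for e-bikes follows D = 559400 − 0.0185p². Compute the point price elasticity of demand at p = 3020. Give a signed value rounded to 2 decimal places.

-0.86

dD/dp = −2·0.0185·p = -111.74. At p = 3020, D = 390672.6.
Ed = (dD/dp)·(p/D) = (-111.74) × (3020/390672.6) = -0.8637…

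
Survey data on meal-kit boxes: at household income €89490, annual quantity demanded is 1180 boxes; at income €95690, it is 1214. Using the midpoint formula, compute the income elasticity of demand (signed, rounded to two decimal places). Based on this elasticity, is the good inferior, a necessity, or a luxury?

%ΔQ = (1214 − 1180)/[( 1180 + 1214)/2] = 34/1197 = 0.028404…
%ΔIncome = (95690 − 89490)/[( 89490 + 95690)/2] = 6200/92590 = 0.066961…
E_income = (34/1197) / (6200/92590) = 0.4241…
0 < E_income < 1 ⇒ normal good, necessity.

0.42; necessity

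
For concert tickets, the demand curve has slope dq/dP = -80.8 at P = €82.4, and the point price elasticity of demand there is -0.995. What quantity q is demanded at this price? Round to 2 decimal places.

Ed = (dq/dP)·(P/q) ⇒ q = (dq/dP)·P/Ed = (-80.8)·82.4/(-0.995) = 6691.3768…

6691.38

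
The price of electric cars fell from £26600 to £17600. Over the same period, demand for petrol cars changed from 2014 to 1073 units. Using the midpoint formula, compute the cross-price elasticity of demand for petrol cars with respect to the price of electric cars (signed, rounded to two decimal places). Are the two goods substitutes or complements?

%ΔQ_{petrol cars} = (1073 − 2014)/avg = -941/1543.5 = -0.609653…
%ΔP_{electric cars} = (17600 − 26600)/avg = -9000/22100 = -0.407239…
E_cross = (-941/1543.5) / (-9000/22100) = 1.4970…
E_cross > 0 ⇒ the goods are substitutes.

1.50; substitutes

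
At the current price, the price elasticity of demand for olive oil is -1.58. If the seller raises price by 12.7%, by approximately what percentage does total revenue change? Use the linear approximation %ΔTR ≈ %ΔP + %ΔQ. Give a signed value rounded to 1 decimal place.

-7.4%

%ΔQ ≈ Ed × %ΔP = (-1.58) × (+12.7%) = -20.0660%
%ΔTR ≈ %ΔP + %ΔQ = (+12.7%) + (-20.0660%) = -7.3660%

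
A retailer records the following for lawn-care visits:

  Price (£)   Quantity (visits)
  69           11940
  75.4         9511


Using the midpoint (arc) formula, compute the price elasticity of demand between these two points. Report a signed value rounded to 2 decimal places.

-2.55

%ΔQ = (9511 − 11940) / [(11940 + 9511)/2] = -2429/10725.5 = -0.226469…
%ΔP = (75.4 − 69) / [(69 + 75.4)/2] = 6.4/72.2 = 0.088642…
Arc Ed = %ΔQ / %ΔP = (-2429/10725.5) / (6.4/72.2) = -2.5548…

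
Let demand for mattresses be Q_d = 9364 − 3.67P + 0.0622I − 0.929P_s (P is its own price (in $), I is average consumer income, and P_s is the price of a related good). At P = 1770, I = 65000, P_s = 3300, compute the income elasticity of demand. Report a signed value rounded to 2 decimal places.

At the given values, Q_d = 9364 − 3.67(1770) + 0.0622(65000) − 0.929(3300) = 3845.4.
∂Q_d/∂I = 0.0622.
E = (0.0622) × (65000/3845.4) = 1.0513…

1.05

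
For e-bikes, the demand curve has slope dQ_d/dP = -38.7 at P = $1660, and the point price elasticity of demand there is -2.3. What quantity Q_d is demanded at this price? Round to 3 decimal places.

27931.304

Ed = (dQ_d/dP)·(P/Q_d) ⇒ Q_d = (dQ_d/dP)·P/Ed = (-38.7)·1660/(-2.3) = 27931.30434…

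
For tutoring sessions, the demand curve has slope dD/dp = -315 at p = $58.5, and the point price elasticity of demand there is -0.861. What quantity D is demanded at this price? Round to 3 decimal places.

21402.439

Ed = (dD/dp)·(p/D) ⇒ D = (dD/dp)·p/Ed = (-315)·58.5/(-0.861) = 21402.43902…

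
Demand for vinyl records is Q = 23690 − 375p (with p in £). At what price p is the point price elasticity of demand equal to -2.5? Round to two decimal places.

Ed = −375p/(23690 − 375p). Set this equal to -2.5:
375p = 2.5·(23690 − 375p) ⇒ 375p(1 + 2.5) = 2.5·23690
p = 2.5·23690 / (375·3.5) = 45.1238…

45.12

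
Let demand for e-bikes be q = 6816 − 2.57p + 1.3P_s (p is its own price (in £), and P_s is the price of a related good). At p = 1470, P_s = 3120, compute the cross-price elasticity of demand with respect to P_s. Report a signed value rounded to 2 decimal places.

0.57

At the given values, q = 6816 − 2.57(1470) + 1.3(3120) = 7094.1.
∂q/∂P_s = 1.3.
E = (1.3) × (3120/7094.1) = 0.5717…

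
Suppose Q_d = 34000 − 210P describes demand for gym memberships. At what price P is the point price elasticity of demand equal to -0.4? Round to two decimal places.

46.26

Ed = −210P/(34000 − 210P). Set this equal to -0.4:
210P = 0.4·(34000 − 210P) ⇒ 210P(1 + 0.4) = 0.4·34000
P = 0.4·34000 / (210·1.4) = 46.2585…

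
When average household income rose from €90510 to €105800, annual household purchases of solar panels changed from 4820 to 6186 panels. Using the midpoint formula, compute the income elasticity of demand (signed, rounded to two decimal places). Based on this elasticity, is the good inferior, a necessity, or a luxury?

1.59; luxury

%ΔQ = (6186 − 4820)/[( 4820 + 6186)/2] = 1366/5503 = 0.248228…
%ΔIncome = (105800 − 90510)/[( 90510 + 105800)/2] = 15290/98155 = 0.155774…
E_income = (1366/5503) / (15290/98155) = 1.5935…
E_income > 1 ⇒ normal good, luxury.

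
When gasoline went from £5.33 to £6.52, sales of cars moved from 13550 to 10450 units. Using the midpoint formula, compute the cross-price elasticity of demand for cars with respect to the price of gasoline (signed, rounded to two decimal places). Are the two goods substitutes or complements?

-1.29; complements

%ΔQ_{cars} = (10450 − 13550)/avg = -3100/12000 = -0.258333…
%ΔP_{gasoline} = (6.52 − 5.33)/avg = 1.19/5.925 = 0.200843…
E_cross = (-3100/12000) / (1.19/5.925) = -1.2862…
E_cross < 0 ⇒ the goods are complements.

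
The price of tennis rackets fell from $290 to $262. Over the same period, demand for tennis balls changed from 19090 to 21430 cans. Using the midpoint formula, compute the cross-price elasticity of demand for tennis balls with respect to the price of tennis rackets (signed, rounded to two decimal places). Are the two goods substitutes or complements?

-1.14; complements

%ΔQ_{tennis balls} = (21430 − 19090)/avg = 2340/20260 = 0.115498…
%ΔP_{tennis rackets} = (262 − 290)/avg = -28/276 = -0.101449…
E_cross = (2340/20260) / (-28/276) = -1.1384…
E_cross < 0 ⇒ the goods are complements.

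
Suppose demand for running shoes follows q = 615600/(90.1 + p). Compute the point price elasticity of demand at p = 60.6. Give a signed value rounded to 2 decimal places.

dq/dp = −615600/(90.1 + p)² = -27.1064. At p = 60.6, q = 4084.94.
Ed = (dq/dp)·(p/q) = (-27.1064) × (60.6/4084.94) = -0.4021…

-0.40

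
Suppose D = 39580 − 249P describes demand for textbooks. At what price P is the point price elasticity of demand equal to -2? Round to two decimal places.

105.97

Ed = −249P/(39580 − 249P). Set this equal to -2:
249P = 2·(39580 − 249P) ⇒ 249P(1 + 2) = 2·39580
P = 2·39580 / (249·3) = 105.9705…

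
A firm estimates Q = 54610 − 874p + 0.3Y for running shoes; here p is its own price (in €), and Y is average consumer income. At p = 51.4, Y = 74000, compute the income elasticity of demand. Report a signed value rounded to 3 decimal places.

At the given values, Q = 54610 − 874(51.4) + 0.3(74000) = 31886.4.
∂Q/∂Y = 0.3.
E = (0.3) × (74000/31886.4) = 0.69622…

0.696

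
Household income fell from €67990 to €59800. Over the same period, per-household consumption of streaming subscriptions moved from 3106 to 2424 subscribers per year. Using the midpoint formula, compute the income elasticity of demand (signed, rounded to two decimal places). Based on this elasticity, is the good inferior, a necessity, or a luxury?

%ΔQ = (2424 − 3106)/[( 3106 + 2424)/2] = -682/2765 = -0.246654…
%ΔIncome = (59800 − 67990)/[( 67990 + 59800)/2] = -8190/63895 = -0.128179…
E_income = (-682/2765) / (-8190/63895) = 1.9242…
E_income > 1 ⇒ normal good, luxury.

1.92; luxury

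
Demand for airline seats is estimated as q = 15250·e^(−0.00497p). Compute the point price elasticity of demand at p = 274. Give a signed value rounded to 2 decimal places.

-1.36

dq/dp = −0.00497·q = -19.4184. At p = 274, q = 3907.12.
Ed = (dq/dp)·(p/q) = (-19.4184) × (274/3907.12) = -1.3617…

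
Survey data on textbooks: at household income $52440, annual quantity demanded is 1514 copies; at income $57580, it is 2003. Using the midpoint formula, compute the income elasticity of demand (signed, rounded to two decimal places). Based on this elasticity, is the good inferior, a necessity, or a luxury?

%ΔQ = (2003 − 1514)/[( 1514 + 2003)/2] = 489/1758.5 = 0.278077…
%ΔIncome = (57580 − 52440)/[( 52440 + 57580)/2] = 5140/55010 = 0.093437…
E_income = (489/1758.5) / (5140/55010) = 2.9760…
E_income > 1 ⇒ normal good, luxury.

2.98; luxury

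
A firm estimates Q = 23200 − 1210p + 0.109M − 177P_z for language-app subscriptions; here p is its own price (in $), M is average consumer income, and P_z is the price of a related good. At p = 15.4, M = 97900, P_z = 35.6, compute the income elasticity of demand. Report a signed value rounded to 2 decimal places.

1.19

At the given values, Q = 23200 − 1210(15.4) + 0.109(97900) − 177(35.6) = 8935.9.
∂Q/∂M = 0.109.
E = (0.109) × (97900/8935.9) = 1.1941…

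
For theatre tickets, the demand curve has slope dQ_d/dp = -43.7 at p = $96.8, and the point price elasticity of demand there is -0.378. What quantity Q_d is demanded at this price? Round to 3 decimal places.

11190.899

Ed = (dQ_d/dp)·(p/Q_d) ⇒ Q_d = (dQ_d/dp)·p/Ed = (-43.7)·96.8/(-0.378) = 11190.89947…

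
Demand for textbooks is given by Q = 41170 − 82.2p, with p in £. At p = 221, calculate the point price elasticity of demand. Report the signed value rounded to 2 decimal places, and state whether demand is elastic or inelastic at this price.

-0.79; inelastic

dQ/dp = −82.2. At p = 221, Q = 41170 − 82.2(221) = 23003.8.
Ed = (dQ/dp)·(p/Q) = −82.2 × (221/23003.8) = -0.7897…
|Ed| = 0.79 < 1, so demand is inelastic.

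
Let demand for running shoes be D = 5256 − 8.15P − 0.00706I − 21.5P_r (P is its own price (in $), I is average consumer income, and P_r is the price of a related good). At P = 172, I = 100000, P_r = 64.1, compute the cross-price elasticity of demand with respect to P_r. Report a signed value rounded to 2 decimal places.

-0.78

At the given values, D = 5256 − 8.15(172) − 0.00706(100000) − 21.5(64.1) = 1770.05.
∂D/∂P_r = -21.5.
E = (-21.5) × (64.1/1770.05) = -0.7785…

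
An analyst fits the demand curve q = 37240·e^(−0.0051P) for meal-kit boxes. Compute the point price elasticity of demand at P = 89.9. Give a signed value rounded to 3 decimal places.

-0.458

dq/dP = −0.0051·q = -120.077. At P = 89.9, q = 23544.5.
Ed = (dq/dP)·(P/q) = (-120.077) × (89.9/23544.5) = -0.45849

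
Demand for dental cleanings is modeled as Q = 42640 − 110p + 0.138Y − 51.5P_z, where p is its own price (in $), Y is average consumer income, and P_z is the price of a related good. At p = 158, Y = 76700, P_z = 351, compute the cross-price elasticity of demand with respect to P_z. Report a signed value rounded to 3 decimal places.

At the given values, Q = 42640 − 110(158) + 0.138(76700) − 51.5(351) = 17768.1.
∂Q/∂P_z = -51.5.
E = (-51.5) × (351/17768.1) = -1.01735…

-1.017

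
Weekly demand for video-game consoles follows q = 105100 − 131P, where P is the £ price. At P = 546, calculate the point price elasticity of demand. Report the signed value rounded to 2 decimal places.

dq/dP = −131. At P = 546, q = 105100 − 131(546) = 33574.
Ed = (dq/dP)·(P/q) = −131 × (546/33574) = -2.1303…

-2.13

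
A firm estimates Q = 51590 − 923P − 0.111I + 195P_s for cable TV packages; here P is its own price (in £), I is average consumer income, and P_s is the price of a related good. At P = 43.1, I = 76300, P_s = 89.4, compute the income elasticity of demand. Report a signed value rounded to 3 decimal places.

-0.408

At the given values, Q = 51590 − 923(43.1) − 0.111(76300) + 195(89.4) = 20772.4.
∂Q/∂I = -0.111.
E = (-0.111) × (76300/20772.4) = -0.40771…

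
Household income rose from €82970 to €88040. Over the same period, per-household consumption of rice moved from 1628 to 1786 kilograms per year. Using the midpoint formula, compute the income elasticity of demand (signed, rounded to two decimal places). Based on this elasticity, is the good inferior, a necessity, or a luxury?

%ΔQ = (1786 − 1628)/[( 1628 + 1786)/2] = 158/1707 = 0.092560…
%ΔIncome = (88040 − 82970)/[( 82970 + 88040)/2] = 5070/85505 = 0.059294…
E_income = (158/1707) / (5070/85505) = 1.5610…
E_income > 1 ⇒ normal good, luxury.

1.56; luxury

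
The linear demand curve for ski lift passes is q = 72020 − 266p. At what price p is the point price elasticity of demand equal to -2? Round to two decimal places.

180.50

Ed = −266p/(72020 − 266p). Set this equal to -2:
266p = 2·(72020 − 266p) ⇒ 266p(1 + 2) = 2·72020
p = 2·72020 / (266·3) = 180.5012…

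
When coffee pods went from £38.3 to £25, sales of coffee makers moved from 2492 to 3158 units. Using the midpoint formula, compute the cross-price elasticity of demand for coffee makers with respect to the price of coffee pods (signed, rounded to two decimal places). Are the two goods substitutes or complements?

%ΔQ_{coffee makers} = (3158 − 2492)/avg = 666/2825 = 0.235752…
%ΔP_{coffee pods} = (25 − 38.3)/avg = -13.3/31.65 = -0.420221…
E_cross = (666/2825) / (-13.3/31.65) = -0.5610…
E_cross < 0 ⇒ the goods are complements.

-0.56; complements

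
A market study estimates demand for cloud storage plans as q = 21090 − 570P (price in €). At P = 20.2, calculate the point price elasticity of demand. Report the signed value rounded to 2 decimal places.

dq/dP = −570. At P = 20.2, q = 21090 − 570(20.2) = 9576.
Ed = (dq/dP)·(P/q) = −570 × (20.2/9576) = -1.2023…

-1.20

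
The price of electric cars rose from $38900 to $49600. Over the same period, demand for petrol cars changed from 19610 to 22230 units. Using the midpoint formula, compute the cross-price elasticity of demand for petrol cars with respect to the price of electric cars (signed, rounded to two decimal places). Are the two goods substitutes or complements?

0.52; substitutes

%ΔQ_{petrol cars} = (22230 − 19610)/avg = 2620/20920 = 0.125239…
%ΔP_{electric cars} = (49600 − 38900)/avg = 10700/44250 = 0.241807…
E_cross = (2620/20920) / (10700/44250) = 0.5179…
E_cross > 0 ⇒ the goods are substitutes.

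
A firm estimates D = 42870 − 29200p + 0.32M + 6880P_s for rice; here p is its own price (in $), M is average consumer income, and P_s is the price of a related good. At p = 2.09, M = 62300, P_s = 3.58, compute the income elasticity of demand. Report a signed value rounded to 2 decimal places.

0.75

At the given values, D = 42870 − 29200(2.09) + 0.32(62300) + 6880(3.58) = 26408.4.
∂D/∂M = 0.32.
E = (0.32) × (62300/26408.4) = 0.7549…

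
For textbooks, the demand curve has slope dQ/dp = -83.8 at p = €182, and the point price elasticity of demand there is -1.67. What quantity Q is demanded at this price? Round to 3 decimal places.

Ed = (dQ/dp)·(p/Q) ⇒ Q = (dQ/dp)·p/Ed = (-83.8)·182/(-1.67) = 9132.69461…

9132.695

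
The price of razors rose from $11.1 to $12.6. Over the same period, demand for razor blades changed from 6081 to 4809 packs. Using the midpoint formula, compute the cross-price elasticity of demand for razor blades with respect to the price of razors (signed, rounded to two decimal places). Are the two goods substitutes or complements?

-1.85; complements

%ΔQ_{razor blades} = (4809 − 6081)/avg = -1272/5445 = -0.233608…
%ΔP_{razors} = (12.6 − 11.1)/avg = 1.5/11.85 = 0.126582…
E_cross = (-1272/5445) / (1.5/11.85) = -1.8455…
E_cross < 0 ⇒ the goods are complements.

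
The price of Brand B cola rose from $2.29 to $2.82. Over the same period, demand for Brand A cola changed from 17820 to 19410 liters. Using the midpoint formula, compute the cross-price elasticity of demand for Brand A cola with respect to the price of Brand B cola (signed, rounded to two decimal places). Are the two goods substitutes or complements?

0.41; substitutes

%ΔQ_{Brand A cola} = (19410 − 17820)/avg = 1590/18615 = 0.085414…
%ΔP_{Brand B cola} = (2.82 − 2.29)/avg = 0.53/2.555 = 0.207436…
E_cross = (1590/18615) / (0.53/2.555) = 0.4117…
E_cross > 0 ⇒ the goods are substitutes.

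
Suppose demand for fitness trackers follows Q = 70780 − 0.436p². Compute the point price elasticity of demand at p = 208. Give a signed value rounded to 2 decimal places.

-0.73

dQ/dp = −2·0.436·p = -181.376. At p = 208, Q = 51916.896.
Ed = (dQ/dp)·(p/Q) = (-181.376) × (208/51916.896) = -0.7266…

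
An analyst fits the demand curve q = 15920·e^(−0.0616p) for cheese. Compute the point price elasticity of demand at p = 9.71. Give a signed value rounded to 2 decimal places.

-0.60

dq/dp = −0.0616·q = -539.208. At p = 9.71, q = 8753.38.
Ed = (dq/dp)·(p/q) = (-539.208) × (9.71/8753.38) = -0.5981…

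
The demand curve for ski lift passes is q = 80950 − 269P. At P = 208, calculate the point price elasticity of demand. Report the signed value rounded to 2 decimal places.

dq/dP = −269. At P = 208, q = 80950 − 269(208) = 24998.
Ed = (dq/dP)·(P/q) = −269 × (208/24998) = -2.2382…

-2.24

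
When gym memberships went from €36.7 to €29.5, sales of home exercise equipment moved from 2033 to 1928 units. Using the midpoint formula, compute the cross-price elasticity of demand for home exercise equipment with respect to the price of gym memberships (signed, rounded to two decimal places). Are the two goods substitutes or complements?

%ΔQ_{home exercise equipment} = (1928 − 2033)/avg = -105/1980.5 = -0.053016…
%ΔP_{gym memberships} = (29.5 − 36.7)/avg = -7.2/33.1 = -0.217522…
E_cross = (-105/1980.5) / (-7.2/33.1) = 0.2437…
E_cross > 0 ⇒ the goods are substitutes.

0.24; substitutes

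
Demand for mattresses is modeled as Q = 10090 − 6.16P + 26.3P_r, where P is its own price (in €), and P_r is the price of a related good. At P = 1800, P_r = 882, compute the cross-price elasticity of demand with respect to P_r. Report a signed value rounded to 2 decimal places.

1.04

At the given values, Q = 10090 − 6.16(1800) + 26.3(882) = 22198.6.
∂Q/∂P_r = 26.3.
E = (26.3) × (882/22198.6) = 1.0449…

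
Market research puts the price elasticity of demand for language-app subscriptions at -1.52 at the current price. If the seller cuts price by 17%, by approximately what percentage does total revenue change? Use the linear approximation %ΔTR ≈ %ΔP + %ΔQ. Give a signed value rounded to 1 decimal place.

%ΔQ ≈ Ed × %ΔP = (-1.52) × (-17%) = +25.8400%
%ΔTR ≈ %ΔP + %ΔQ = (-17%) + (+25.8400%) = +8.8400%

+8.8%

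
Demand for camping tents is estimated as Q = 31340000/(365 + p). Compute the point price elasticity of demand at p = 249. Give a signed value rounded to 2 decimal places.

dQ/dp = −31340000/(365 + p)² = -83.1309. At p = 249, Q = 51042.3.
Ed = (dQ/dp)·(p/Q) = (-83.1309) × (249/51042.3) = -0.4055…

-0.41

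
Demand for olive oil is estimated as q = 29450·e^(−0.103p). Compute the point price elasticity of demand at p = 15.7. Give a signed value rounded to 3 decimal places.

-1.617

dq/dp = −0.103·q = -602.039. At p = 15.7, q = 5845.04.
Ed = (dq/dp)·(p/q) = (-602.039) × (15.7/5845.04) = -1.6171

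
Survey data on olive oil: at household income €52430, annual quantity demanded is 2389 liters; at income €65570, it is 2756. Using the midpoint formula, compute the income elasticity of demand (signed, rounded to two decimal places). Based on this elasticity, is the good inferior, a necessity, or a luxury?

0.64; necessity

%ΔQ = (2756 − 2389)/[( 2389 + 2756)/2] = 367/2572.5 = 0.142662…
%ΔIncome = (65570 − 52430)/[( 52430 + 65570)/2] = 13140/59000 = 0.222711…
E_income = (367/2572.5) / (13140/59000) = 0.6405…
0 < E_income < 1 ⇒ normal good, necessity.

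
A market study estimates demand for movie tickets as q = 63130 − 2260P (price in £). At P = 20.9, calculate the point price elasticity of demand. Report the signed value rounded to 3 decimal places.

-2.971

dq/dP = −2260. At P = 20.9, q = 63130 − 2260(20.9) = 15896.
Ed = (dq/dP)·(P/q) = −2260 × (20.9/15896) = -2.97143…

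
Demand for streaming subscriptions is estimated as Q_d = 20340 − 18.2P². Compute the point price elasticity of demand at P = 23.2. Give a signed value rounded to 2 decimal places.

-1.86

dQ_d/dP = −2·18.2·P = -844.48. At P = 23.2, Q_d = 10544.032.
Ed = (dQ_d/dP)·(P/Q_d) = (-844.48) × (23.2/10544.032) = -1.8581…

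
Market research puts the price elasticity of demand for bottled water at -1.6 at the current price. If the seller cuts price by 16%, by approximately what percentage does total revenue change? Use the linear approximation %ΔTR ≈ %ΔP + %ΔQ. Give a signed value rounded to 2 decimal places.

+9.60%

%ΔQ ≈ Ed × %ΔP = (-1.6) × (-16%) = +25.6000%
%ΔTR ≈ %ΔP + %ΔQ = (-16%) + (+25.6000%) = +9.6000%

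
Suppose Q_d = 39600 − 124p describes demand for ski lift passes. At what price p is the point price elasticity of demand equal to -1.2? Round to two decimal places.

174.19

Ed = −124p/(39600 − 124p). Set this equal to -1.2:
124p = 1.2·(39600 − 124p) ⇒ 124p(1 + 1.2) = 1.2·39600
p = 1.2·39600 / (124·2.2) = 174.1935…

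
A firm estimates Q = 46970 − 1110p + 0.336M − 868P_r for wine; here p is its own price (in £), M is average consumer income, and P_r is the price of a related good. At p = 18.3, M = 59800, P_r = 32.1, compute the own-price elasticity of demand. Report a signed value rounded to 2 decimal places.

At the given values, Q = 46970 − 1110(18.3) + 0.336(59800) − 868(32.1) = 18887.
∂Q/∂p = −1110.
E = (-1110) × (18.3/18887) = -1.0755…

-1.08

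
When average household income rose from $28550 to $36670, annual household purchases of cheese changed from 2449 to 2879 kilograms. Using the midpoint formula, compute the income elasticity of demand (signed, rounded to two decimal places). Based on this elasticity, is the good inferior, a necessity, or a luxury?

%ΔQ = (2879 − 2449)/[( 2449 + 2879)/2] = 430/2664 = 0.161411…
%ΔIncome = (36670 − 28550)/[( 28550 + 36670)/2] = 8120/32610 = 0.249003…
E_income = (430/2664) / (8120/32610) = 0.6482…
0 < E_income < 1 ⇒ normal good, necessity.

0.65; necessity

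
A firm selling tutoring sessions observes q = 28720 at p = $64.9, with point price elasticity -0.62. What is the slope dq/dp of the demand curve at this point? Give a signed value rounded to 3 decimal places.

Ed = (dq/dp)·(p/q) ⇒ dq/dp = Ed·q/p = (-0.62)·28720/64.9 = -274.36671…

-274.367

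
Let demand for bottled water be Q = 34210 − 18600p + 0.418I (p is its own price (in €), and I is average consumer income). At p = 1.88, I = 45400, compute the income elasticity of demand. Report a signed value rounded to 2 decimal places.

1.04

At the given values, Q = 34210 − 18600(1.88) + 0.418(45400) = 18219.2.
∂Q/∂I = 0.418.
E = (0.418) × (45400/18219.2) = 1.0416…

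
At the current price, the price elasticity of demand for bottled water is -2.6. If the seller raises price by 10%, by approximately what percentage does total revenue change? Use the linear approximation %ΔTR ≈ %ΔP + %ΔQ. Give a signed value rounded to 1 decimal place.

%ΔQ ≈ Ed × %ΔP = (-2.6) × (+10%) = -26.0000%
%ΔTR ≈ %ΔP + %ΔQ = (+10%) + (-26.0000%) = -16.0000%

-16.0%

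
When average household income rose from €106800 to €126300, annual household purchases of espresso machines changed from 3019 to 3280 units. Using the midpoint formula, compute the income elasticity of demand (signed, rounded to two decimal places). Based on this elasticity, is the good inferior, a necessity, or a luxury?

%ΔQ = (3280 − 3019)/[( 3019 + 3280)/2] = 261/3149.5 = 0.082870…
%ΔIncome = (126300 − 106800)/[( 106800 + 126300)/2] = 19500/116550 = 0.167310…
E_income = (261/3149.5) / (19500/116550) = 0.4953…
0 < E_income < 1 ⇒ normal good, necessity.

0.50; necessity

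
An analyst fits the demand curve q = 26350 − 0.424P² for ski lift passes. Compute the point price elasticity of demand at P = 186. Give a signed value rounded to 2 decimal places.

dq/dP = −2·0.424·P = -157.728. At P = 186, q = 11681.296.
Ed = (dq/dP)·(P/q) = (-157.728) × (186/11681.296) = -2.5114…

-2.51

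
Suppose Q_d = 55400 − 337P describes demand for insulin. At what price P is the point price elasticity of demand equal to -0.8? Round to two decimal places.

Ed = −337P/(55400 − 337P). Set this equal to -0.8:
337P = 0.8·(55400 − 337P) ⇒ 337P(1 + 0.8) = 0.8·55400
P = 0.8·55400 / (337·1.8) = 73.0629…

73.06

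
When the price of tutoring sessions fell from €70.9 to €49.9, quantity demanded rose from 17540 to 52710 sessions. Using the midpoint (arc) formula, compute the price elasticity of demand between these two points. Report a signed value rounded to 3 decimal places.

-2.880

%ΔQ = (52710 − 17540) / [(17540 + 52710)/2] = 35170/35125 = 1.001281…
%ΔP = (49.9 − 70.9) / [(70.9 + 49.9)/2] = -21/60.4 = -0.347682…
Arc Ed = %ΔQ / %ΔP = (35170/35125) / (-21/60.4) = -2.87987…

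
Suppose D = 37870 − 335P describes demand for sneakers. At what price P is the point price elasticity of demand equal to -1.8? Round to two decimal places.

Ed = −335P/(37870 − 335P). Set this equal to -1.8:
335P = 1.8·(37870 − 335P) ⇒ 335P(1 + 1.8) = 1.8·37870
P = 1.8·37870 / (335·2.8) = 72.6716…

72.67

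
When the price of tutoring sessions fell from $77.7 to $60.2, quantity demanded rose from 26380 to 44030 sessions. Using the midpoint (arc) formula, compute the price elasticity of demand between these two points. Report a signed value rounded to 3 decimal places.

-1.975

%ΔQ = (44030 − 26380) / [(26380 + 44030)/2] = 17650/35205 = 0.501349…
%ΔP = (60.2 − 77.7) / [(77.7 + 60.2)/2] = -17.5/68.95 = -0.253807…
Arc Ed = %ΔQ / %ΔP = (17650/35205) / (-17.5/68.95) = -1.97531…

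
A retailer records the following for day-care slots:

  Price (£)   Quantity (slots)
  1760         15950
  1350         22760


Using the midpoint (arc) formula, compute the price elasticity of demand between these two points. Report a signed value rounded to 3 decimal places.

%ΔQ = (22760 − 15950) / [(15950 + 22760)/2] = 6810/19355 = 0.351847…
%ΔP = (1350 − 1760) / [(1760 + 1350)/2] = -410/1555 = -0.263665…
Arc Ed = %ΔQ / %ΔP = (6810/19355) / (-410/1555) = -1.33444…

-1.334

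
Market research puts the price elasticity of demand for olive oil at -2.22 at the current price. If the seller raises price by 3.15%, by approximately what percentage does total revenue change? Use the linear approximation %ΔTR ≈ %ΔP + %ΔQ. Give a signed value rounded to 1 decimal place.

%ΔQ ≈ Ed × %ΔP = (-2.22) × (+3.15%) = -6.9930%
%ΔTR ≈ %ΔP + %ΔQ = (+3.15%) + (-6.9930%) = -3.8430%

-3.8%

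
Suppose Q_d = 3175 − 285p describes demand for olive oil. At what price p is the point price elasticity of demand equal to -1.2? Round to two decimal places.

Ed = −285p/(3175 − 285p). Set this equal to -1.2:
285p = 1.2·(3175 − 285p) ⇒ 285p(1 + 1.2) = 1.2·3175
p = 1.2·3175 / (285·2.2) = 6.0765…

6.08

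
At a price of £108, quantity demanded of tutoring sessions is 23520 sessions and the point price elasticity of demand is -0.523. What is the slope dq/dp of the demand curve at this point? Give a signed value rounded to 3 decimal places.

Ed = (dq/dp)·(p/q) ⇒ dq/dp = Ed·q/p = (-0.523)·23520/108 = -113.89777…

-113.898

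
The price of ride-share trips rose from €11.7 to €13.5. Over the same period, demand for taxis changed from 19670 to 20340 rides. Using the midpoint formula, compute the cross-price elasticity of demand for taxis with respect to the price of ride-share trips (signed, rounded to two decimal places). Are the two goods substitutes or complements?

0.23; substitutes

%ΔQ_{taxis} = (20340 − 19670)/avg = 670/20005 = 0.033491…
%ΔP_{ride-share trips} = (13.5 − 11.7)/avg = 1.8/12.6 = 0.142857…
E_cross = (670/20005) / (1.8/12.6) = 0.2344…
E_cross > 0 ⇒ the goods are substitutes.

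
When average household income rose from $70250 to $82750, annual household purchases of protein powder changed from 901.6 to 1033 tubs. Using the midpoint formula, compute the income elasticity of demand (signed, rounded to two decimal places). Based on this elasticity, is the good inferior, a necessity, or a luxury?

%ΔQ = (1033 − 901.6)/[( 901.6 + 1033)/2] = 131.4/967.3 = 0.135842…
%ΔIncome = (82750 − 70250)/[( 70250 + 82750)/2] = 12500/76500 = 0.163398…
E_income = (131.4/967.3) / (12500/76500) = 0.8313…
0 < E_income < 1 ⇒ normal good, necessity.

0.83; necessity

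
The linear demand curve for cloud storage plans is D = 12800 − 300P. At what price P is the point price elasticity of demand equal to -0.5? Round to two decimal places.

14.22

Ed = −300P/(12800 − 300P). Set this equal to -0.5:
300P = 0.5·(12800 − 300P) ⇒ 300P(1 + 0.5) = 0.5·12800
P = 0.5·12800 / (300·1.5) = 14.2222…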